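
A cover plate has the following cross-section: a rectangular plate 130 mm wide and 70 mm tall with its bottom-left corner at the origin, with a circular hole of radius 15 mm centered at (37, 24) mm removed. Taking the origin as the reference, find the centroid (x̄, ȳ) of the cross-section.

Part | A | x̄ᵢ | ȳᵢ | A·x̄ᵢ | A·ȳᵢ
plate | 9100.00 | 65.00 | 35.00 | 591500.00 | 318500.00
hole | -706.86 | 37.00 | 24.00 | -26153.76 | -16964.60
Σ | 8393.14 |  |  | 565346.24 | 301535.40
x̄ = 565346.24 / 8393.14 = 67.36 mm
ȳ = 301535.40 / 8393.14 = 35.93 mm

x̄ = 67.36 mm, ȳ = 35.93 mm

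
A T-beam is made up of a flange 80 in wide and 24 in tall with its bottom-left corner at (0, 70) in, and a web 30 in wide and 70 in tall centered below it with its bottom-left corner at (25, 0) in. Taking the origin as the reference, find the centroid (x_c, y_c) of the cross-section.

web: A = 30 × 70 = 2100.00, centroid at (40.00, 35.00).
flange: A = 80 × 24 = 1920.00, centroid at (40.00, 82.00).
ΣA = 4020.00 in²
ΣAx_c = (2100.00)(40.00) + (1920.00)(40.00) = 160800.00 in³
ΣAy_c = (2100.00)(35.00) + (1920.00)(82.00) = 230940.00 in³
x_c = 160800.00 / 4020.00 = 40.00 in
y_c = 230940.00 / 4020.00 = 57.45 in

x_c = 40.00 in, y_c = 57.45 in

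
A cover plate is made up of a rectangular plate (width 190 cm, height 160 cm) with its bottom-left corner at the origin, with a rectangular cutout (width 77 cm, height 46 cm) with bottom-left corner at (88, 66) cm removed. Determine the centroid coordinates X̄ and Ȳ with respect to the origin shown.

X̄ = 90.85 cm, Ȳ = 78.81 cm

Part | A | x̄ᵢ | ȳᵢ | A·x̄ᵢ | A·ȳᵢ
plate | 30400.00 | 95.00 | 80.00 | 2888000.00 | 2432000.00
hole | -3542.00 | 126.50 | 89.00 | -448063.00 | -315238.00
Σ | 26858.00 |  |  | 2439937.00 | 2116762.00
X̄ = 2439937.00 / 26858.00 = 90.85 cm
Ȳ = 2116762.00 / 26858.00 = 78.81 cm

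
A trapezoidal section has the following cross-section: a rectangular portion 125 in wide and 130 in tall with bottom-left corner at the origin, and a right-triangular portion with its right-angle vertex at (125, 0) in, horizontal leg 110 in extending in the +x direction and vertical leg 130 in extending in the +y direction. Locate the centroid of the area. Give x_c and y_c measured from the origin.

x_c = 92.80 in, y_c = 58.38 in

rectangular portion: A = 125 × 130 = 16250.00, centroid at (62.50, 65.00).
triangular portion: A = ½·110·130 = 7150.00, centroid at (161.67, 43.33).
ΣA = 23400.00 in², ΣAx_c = 2171541.67 in³, ΣAy_c = 1366083.33 in³.
x_c = 2171541.67/23400.00 = 92.80 in; y_c = 1366083.33/23400.00 = 58.38 in.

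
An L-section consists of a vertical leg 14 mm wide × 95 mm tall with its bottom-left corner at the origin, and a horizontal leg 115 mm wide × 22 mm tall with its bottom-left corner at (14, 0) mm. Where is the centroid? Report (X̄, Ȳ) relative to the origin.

vertical leg: A = 14 × 95 = 1330.00, centroid at (7.00, 47.50).
horizontal leg: A = 115 × 22 = 2530.00, centroid at (71.50, 11.00).
ΣA = 3860.00 mm²
ΣAX̄ = (1330.00)(7.00) + (2530.00)(71.50) = 190205.00 mm³
ΣAȲ = (1330.00)(47.50) + (2530.00)(11.00) = 91005.00 mm³
X̄ = 190205.00 / 3860.00 = 49.28 mm
Ȳ = 91005.00 / 3860.00 = 23.58 mm

X̄ = 49.28 mm, Ȳ = 23.58 mm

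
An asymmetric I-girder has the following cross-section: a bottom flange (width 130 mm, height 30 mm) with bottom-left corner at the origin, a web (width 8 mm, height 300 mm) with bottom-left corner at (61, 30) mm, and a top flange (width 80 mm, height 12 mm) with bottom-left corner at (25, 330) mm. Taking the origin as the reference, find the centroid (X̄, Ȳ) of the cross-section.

X̄ = 65.00 mm, Ȳ = 111.99 mm

Part | A | x̄ᵢ | ȳᵢ | A·x̄ᵢ | A·ȳᵢ
bottom flange | 3900.00 | 65.00 | 15.00 | 253500.00 | 58500.00
web | 2400.00 | 65.00 | 180.00 | 156000.00 | 432000.00
top flange | 960.00 | 65.00 | 336.00 | 62400.00 | 322560.00
Σ | 7260.00 |  |  | 471900.00 | 813060.00
X̄ = 471900.00 / 7260.00 = 65.00 mm
Ȳ = 813060.00 / 7260.00 = 111.99 mm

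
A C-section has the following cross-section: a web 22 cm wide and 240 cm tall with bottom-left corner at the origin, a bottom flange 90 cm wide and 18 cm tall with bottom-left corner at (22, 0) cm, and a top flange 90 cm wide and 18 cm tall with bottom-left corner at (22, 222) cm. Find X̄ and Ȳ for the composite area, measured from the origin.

X̄ = 32.30 cm, Ȳ = 120.00 cm

Part | A | x̄ᵢ | ȳᵢ | A·x̄ᵢ | A·ȳᵢ
web | 5280.00 | 11.00 | 120.00 | 58080.00 | 633600.00
bottom flange | 1620.00 | 67.00 | 9.00 | 108540.00 | 14580.00
top flange | 1620.00 | 67.00 | 231.00 | 108540.00 | 374220.00
Σ | 8520.00 |  |  | 275160.00 | 1022400.00
X̄ = 275160.00 / 8520.00 = 32.30 cm
Ȳ = 1022400.00 / 8520.00 = 120.00 cm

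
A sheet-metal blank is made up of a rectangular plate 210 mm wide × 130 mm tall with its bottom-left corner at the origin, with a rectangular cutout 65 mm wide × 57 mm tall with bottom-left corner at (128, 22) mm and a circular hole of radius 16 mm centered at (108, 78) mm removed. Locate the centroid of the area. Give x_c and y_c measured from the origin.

x_c = 95.87 mm, y_c = 66.90 mm

Part | A | x̄ᵢ | ȳᵢ | A·x̄ᵢ | A·ȳᵢ
plate | 27300.00 | 105.00 | 65.00 | 2866500.00 | 1774500.00
hole 1 | -3705.00 | 160.50 | 50.50 | -594652.50 | -187102.50
hole 2 | -804.25 | 108.00 | 78.00 | -86858.75 | -62731.32
Σ | 22790.75 |  |  | 2184988.75 | 1524666.18
x_c = 2184988.75 / 22790.75 = 95.87 mm
y_c = 1524666.18 / 22790.75 = 66.90 mm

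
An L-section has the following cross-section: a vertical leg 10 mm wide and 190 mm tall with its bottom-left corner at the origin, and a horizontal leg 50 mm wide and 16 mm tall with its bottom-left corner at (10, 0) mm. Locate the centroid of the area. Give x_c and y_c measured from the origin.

x_c = 13.89 mm, y_c = 69.22 mm

Part | A | x̄ᵢ | ȳᵢ | A·x̄ᵢ | A·ȳᵢ
vertical leg | 1900.00 | 5.00 | 95.00 | 9500.00 | 180500.00
horizontal leg | 800.00 | 35.00 | 8.00 | 28000.00 | 6400.00
Σ | 2700.00 |  |  | 37500.00 | 186900.00
x_c = 37500.00 / 2700.00 = 13.89 mm
y_c = 186900.00 / 2700.00 = 69.22 mm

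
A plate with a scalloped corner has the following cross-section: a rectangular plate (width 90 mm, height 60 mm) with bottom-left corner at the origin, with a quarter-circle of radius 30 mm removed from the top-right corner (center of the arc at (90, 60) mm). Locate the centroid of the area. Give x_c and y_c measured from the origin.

Part | A | x̄ᵢ | ȳᵢ | A·x̄ᵢ | A·ȳᵢ
plate | 5400.00 | 45.00 | 30.00 | 243000.00 | 162000.00
removed quarter-circle | -706.86 | 77.27 | 47.27 | -54617.25 | -33411.50
Σ | 4693.14 |  |  | 188382.75 | 128588.50
x_c = 188382.75 / 4693.14 = 40.14 mm
y_c = 128588.50 / 4693.14 = 27.40 mm

x_c = 40.14 mm, y_c = 27.40 mm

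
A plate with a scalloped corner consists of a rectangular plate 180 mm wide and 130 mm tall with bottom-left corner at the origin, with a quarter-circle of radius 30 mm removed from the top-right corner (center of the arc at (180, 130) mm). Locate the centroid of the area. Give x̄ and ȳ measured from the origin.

Part | A | x̄ᵢ | ȳᵢ | A·x̄ᵢ | A·ȳᵢ
plate | 23400.00 | 90.00 | 65.00 | 2106000.00 | 1521000.00
removed quarter-circle | -706.86 | 167.27 | 117.27 | -118234.50 | -82891.59
Σ | 22693.14 |  |  | 1987765.50 | 1438108.41
x̄ = 1987765.50 / 22693.14 = 87.59 mm
ȳ = 1438108.41 / 22693.14 = 63.37 mm

x̄ = 87.59 mm, ȳ = 63.37 mm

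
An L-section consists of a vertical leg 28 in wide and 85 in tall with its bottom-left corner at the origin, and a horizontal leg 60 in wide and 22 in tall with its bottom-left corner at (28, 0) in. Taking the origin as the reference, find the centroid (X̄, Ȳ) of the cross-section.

X̄ = 29.70 in, Ȳ = 31.26 in

Part | A | x̄ᵢ | ȳᵢ | A·x̄ᵢ | A·ȳᵢ
vertical leg | 2380.00 | 14.00 | 42.50 | 33320.00 | 101150.00
horizontal leg | 1320.00 | 58.00 | 11.00 | 76560.00 | 14520.00
Σ | 3700.00 |  |  | 109880.00 | 115670.00
X̄ = 109880.00 / 3700.00 = 29.70 in
Ȳ = 115670.00 / 3700.00 = 31.26 in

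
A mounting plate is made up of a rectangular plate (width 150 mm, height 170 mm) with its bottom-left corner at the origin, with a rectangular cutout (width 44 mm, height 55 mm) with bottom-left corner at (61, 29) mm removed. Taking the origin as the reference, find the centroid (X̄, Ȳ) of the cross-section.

plate: A = 150 × 170 = 25500.00, centroid at (75.00, 85.00).
hole: A = −(44 × 55) = -2420.00, centroid at (83.00, 56.50).
ΣA = 23080.00 mm²
ΣAX̄ = (25500.00)(75.00) + (-2420.00)(83.00) = 1711640.00 mm³
ΣAȲ = (25500.00)(85.00) + (-2420.00)(56.50) = 2030770.00 mm³
X̄ = 1711640.00 / 23080.00 = 74.16 mm
Ȳ = 2030770.00 / 23080.00 = 87.99 mm

X̄ = 74.16 mm, Ȳ = 87.99 mm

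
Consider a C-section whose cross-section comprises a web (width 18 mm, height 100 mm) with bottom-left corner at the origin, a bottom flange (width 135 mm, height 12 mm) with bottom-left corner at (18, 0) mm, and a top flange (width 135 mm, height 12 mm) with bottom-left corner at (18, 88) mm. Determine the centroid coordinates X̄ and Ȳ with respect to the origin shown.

web: A = 18 × 100 = 1800.00, centroid at (9.00, 50.00).
bottom flange: A = 135 × 12 = 1620.00, centroid at (85.50, 6.00).
top flange: A = 135 × 12 = 1620.00, centroid at (85.50, 94.00).
ΣA = 5040.00 mm²
ΣAX̄ = (1800.00)(9.00) + (1620.00)(85.50) + (1620.00)(85.50) = 293220.00 mm³
ΣAȲ = (1800.00)(50.00) + (1620.00)(6.00) + (1620.00)(94.00) = 252000.00 mm³
X̄ = 293220.00 / 5040.00 = 58.18 mm
Ȳ = 252000.00 / 5040.00 = 50.00 mm

X̄ = 58.18 mm, Ȳ = 50.00 mm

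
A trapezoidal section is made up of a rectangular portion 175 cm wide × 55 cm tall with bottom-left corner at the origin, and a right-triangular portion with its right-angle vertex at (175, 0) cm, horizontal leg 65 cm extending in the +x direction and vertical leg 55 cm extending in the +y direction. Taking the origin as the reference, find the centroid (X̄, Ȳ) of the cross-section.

X̄ = 104.60 cm, Ȳ = 26.06 cm

rectangular portion: A = 175 × 55 = 9625.00, centroid at (87.50, 27.50).
triangular portion: A = ½·65·55 = 1787.50, centroid at (196.67, 18.33).
ΣA = 11412.50 cm², ΣAX̄ = 1193729.17 cm³, ΣAȲ = 297458.33 cm³.
X̄ = 1193729.17/11412.50 = 104.60 cm; Ȳ = 297458.33/11412.50 = 26.06 cm.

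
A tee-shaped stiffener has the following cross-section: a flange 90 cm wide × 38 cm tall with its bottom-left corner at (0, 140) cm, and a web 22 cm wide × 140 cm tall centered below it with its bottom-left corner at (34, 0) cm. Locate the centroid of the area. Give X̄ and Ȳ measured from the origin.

web: A = 22 × 140 = 3080.00, centroid at (45.00, 70.00).
flange: A = 90 × 38 = 3420.00, centroid at (45.00, 159.00).
ΣA = 6500.00 cm², ΣAX̄ = 292500.00 cm³, ΣAȲ = 759380.00 cm³.
X̄ = 292500.00/6500.00 = 45.00 cm; Ȳ = 759380.00/6500.00 = 116.83 cm.

X̄ = 45.00 cm, Ȳ = 116.83 cm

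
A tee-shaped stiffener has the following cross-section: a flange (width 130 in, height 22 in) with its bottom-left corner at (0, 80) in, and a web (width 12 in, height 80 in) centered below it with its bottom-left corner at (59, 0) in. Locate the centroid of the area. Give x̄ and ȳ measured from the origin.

x̄ = 65.00 in, ȳ = 78.18 in

web: A = 12 × 80 = 960.00, centroid at (65.00, 40.00).
flange: A = 130 × 22 = 2860.00, centroid at (65.00, 91.00).
ΣA = 3820.00 in², ΣAx̄ = 248300.00 in³, ΣAȳ = 298660.00 in³.
x̄ = 248300.00/3820.00 = 65.00 in; ȳ = 298660.00/3820.00 = 78.18 in.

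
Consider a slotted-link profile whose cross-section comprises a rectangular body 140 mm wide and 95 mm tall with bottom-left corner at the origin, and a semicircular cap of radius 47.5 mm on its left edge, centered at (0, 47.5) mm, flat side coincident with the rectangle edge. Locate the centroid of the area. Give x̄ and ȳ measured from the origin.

Part | A | x̄ᵢ | ȳᵢ | A·x̄ᵢ | A·ȳᵢ
rectangular body | 13300.00 | 70.00 | 47.50 | 931000.00 | 631750.00
semicircular end | 3544.11 | -20.16 | 47.50 | -71447.92 | 168345.19
Σ | 16844.11 |  |  | 859552.08 | 800095.19
x̄ = 859552.08 / 16844.11 = 51.03 mm
ȳ = 800095.19 / 16844.11 = 47.50 mm

x̄ = 51.03 mm, ȳ = 47.50 mm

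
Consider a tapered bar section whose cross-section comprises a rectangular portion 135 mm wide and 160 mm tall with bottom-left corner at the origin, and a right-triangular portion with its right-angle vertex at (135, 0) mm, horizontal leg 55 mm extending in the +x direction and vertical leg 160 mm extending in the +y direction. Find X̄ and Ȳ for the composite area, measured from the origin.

X̄ = 82.03 mm, Ȳ = 75.49 mm

Part | A | x̄ᵢ | ȳᵢ | A·x̄ᵢ | A·ȳᵢ
rectangular portion | 21600.00 | 67.50 | 80.00 | 1458000.00 | 1728000.00
triangular portion | 4400.00 | 153.33 | 53.33 | 674666.67 | 234666.67
Σ | 26000.00 |  |  | 2132666.67 | 1962666.67
X̄ = 2132666.67 / 26000.00 = 82.03 mm
Ȳ = 1962666.67 / 26000.00 = 75.49 mm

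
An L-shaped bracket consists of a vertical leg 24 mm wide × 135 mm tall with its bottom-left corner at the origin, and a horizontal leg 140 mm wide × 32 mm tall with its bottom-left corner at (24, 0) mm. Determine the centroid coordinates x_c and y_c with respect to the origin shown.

x_c = 59.59 mm, y_c = 37.61 mm

vertical leg: A = 24 × 135 = 3240.00, centroid at (12.00, 67.50).
horizontal leg: A = 140 × 32 = 4480.00, centroid at (94.00, 16.00).
ΣA = 7720.00 mm²
ΣAx_c = (3240.00)(12.00) + (4480.00)(94.00) = 460000.00 mm³
ΣAy_c = (3240.00)(67.50) + (4480.00)(16.00) = 290380.00 mm³
x_c = 460000.00 / 7720.00 = 59.59 mm
y_c = 290380.00 / 7720.00 = 37.61 mm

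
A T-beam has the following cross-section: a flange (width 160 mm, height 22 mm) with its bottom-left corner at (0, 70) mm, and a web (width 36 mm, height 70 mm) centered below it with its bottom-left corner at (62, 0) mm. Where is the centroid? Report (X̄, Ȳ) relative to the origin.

web: A = 36 × 70 = 2520.00, centroid at (80.00, 35.00).
flange: A = 160 × 22 = 3520.00, centroid at (80.00, 81.00).
ΣA = 6040.00 mm², ΣAX̄ = 483200.00 mm³, ΣAȲ = 373320.00 mm³.
X̄ = 483200.00/6040.00 = 80.00 mm; Ȳ = 373320.00/6040.00 = 61.81 mm.

X̄ = 80.00 mm, Ȳ = 61.81 mm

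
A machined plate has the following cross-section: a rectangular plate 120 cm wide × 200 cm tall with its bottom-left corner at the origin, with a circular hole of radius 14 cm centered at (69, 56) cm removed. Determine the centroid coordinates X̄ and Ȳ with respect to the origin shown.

X̄ = 59.76 cm, Ȳ = 101.16 cm

plate: A = 120 × 200 = 24000.00, centroid at (60.00, 100.00).
hole: A = −π·14² = -615.75, centroid at (69.00, 56.00).
ΣA = 23384.25 cm²
ΣAX̄ = (24000.00)(60.00) + (-615.75)(69.00) = 1397513.10 cm³
ΣAȲ = (24000.00)(100.00) + (-615.75)(56.00) = 2365517.88 cm³
X̄ = 1397513.10 / 23384.25 = 59.76 cm
Ȳ = 2365517.88 / 23384.25 = 101.16 cm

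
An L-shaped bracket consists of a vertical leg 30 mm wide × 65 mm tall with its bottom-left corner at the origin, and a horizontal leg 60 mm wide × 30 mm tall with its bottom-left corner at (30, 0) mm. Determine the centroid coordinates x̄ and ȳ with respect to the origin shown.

Part | A | x̄ᵢ | ȳᵢ | A·x̄ᵢ | A·ȳᵢ
vertical leg | 1950.00 | 15.00 | 32.50 | 29250.00 | 63375.00
horizontal leg | 1800.00 | 60.00 | 15.00 | 108000.00 | 27000.00
Σ | 3750.00 |  |  | 137250.00 | 90375.00
x̄ = 137250.00 / 3750.00 = 36.60 mm
ȳ = 90375.00 / 3750.00 = 24.10 mm

x̄ = 36.60 mm, ȳ = 24.10 mm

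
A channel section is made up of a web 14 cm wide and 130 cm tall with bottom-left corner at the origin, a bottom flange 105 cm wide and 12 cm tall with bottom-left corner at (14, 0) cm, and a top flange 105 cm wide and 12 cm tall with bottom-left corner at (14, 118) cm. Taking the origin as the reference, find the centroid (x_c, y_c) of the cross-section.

x_c = 41.55 cm, y_c = 65.00 cm

web: A = 14 × 130 = 1820.00, centroid at (7.00, 65.00).
bottom flange: A = 105 × 12 = 1260.00, centroid at (66.50, 6.00).
top flange: A = 105 × 12 = 1260.00, centroid at (66.50, 124.00).
ΣA = 4340.00 cm²
ΣAx_c = (1820.00)(7.00) + (1260.00)(66.50) + (1260.00)(66.50) = 180320.00 cm³
ΣAy_c = (1820.00)(65.00) + (1260.00)(6.00) + (1260.00)(124.00) = 282100.00 cm³
x_c = 180320.00 / 4340.00 = 41.55 cm
y_c = 282100.00 / 4340.00 = 65.00 cm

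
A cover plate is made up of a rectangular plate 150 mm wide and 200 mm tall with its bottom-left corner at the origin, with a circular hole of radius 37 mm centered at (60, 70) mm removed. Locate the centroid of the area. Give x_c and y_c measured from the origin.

x_c = 77.51 mm, y_c = 105.02 mm

Part | A | x̄ᵢ | ȳᵢ | A·x̄ᵢ | A·ȳᵢ
plate | 30000.00 | 75.00 | 100.00 | 2250000.00 | 3000000.00
hole | -4300.84 | 60.00 | 70.00 | -258050.42 | -301058.82
Σ | 25699.16 |  |  | 1991949.58 | 2698941.18
x_c = 1991949.58 / 25699.16 = 77.51 mm
y_c = 2698941.18 / 25699.16 = 105.02 mm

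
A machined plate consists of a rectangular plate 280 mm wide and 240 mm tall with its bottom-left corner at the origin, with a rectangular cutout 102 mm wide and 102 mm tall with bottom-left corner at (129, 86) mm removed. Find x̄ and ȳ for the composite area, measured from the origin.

plate: A = 280 × 240 = 67200.00, centroid at (140.00, 120.00).
hole: A = −(102 × 102) = -10404.00, centroid at (180.00, 137.00).
ΣA = 56796.00 mm², ΣAx̄ = 7535280.00 mm³, ΣAȳ = 6638652.00 mm³.
x̄ = 7535280.00/56796.00 = 132.67 mm; ȳ = 6638652.00/56796.00 = 116.89 mm.

x̄ = 132.67 mm, ȳ = 116.89 mm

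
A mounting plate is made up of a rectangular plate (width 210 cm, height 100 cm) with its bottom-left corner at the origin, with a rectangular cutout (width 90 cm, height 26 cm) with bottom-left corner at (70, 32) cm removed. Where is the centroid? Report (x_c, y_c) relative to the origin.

x_c = 103.75 cm, y_c = 50.63 cm

Part | A | x̄ᵢ | ȳᵢ | A·x̄ᵢ | A·ȳᵢ
plate | 21000.00 | 105.00 | 50.00 | 2205000.00 | 1050000.00
hole | -2340.00 | 115.00 | 45.00 | -269100.00 | -105300.00
Σ | 18660.00 |  |  | 1935900.00 | 944700.00
x_c = 1935900.00 / 18660.00 = 103.75 cm
y_c = 944700.00 / 18660.00 = 50.63 cm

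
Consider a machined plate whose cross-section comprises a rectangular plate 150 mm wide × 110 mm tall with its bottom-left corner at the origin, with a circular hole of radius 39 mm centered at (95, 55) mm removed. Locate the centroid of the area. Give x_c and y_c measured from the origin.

plate: A = 150 × 110 = 16500.00, centroid at (75.00, 55.00).
hole: A = −π·39² = -4778.36, centroid at (95.00, 55.00).
ΣA = 11721.64 mm²
ΣAx_c = (16500.00)(75.00) + (-4778.36)(95.00) = 783555.57 mm³
ΣAy_c = (16500.00)(55.00) + (-4778.36)(55.00) = 644690.07 mm³
x_c = 783555.57 / 11721.64 = 66.85 mm
y_c = 644690.07 / 11721.64 = 55.00 mm

x_c = 66.85 mm, y_c = 55.00 mm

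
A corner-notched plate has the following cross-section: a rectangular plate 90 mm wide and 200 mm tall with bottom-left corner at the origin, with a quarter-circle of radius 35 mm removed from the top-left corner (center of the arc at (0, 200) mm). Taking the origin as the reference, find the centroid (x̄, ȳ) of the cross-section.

Part | A | x̄ᵢ | ȳᵢ | A·x̄ᵢ | A·ȳᵢ
plate | 18000.00 | 45.00 | 100.00 | 810000.00 | 1800000.00
removed quarter-circle | -962.11 | 14.85 | 185.15 | -14291.67 | -178130.88
Σ | 17037.89 |  |  | 795708.33 | 1621869.12
x̄ = 795708.33 / 17037.89 = 46.70 mm
ȳ = 1621869.12 / 17037.89 = 95.19 mm

x̄ = 46.70 mm, ȳ = 95.19 mm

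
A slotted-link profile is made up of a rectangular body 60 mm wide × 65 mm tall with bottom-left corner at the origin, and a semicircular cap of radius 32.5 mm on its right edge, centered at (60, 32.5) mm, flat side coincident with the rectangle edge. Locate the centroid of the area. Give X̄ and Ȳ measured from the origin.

X̄ = 43.07 mm, Ȳ = 32.50 mm

rectangular body: A = 60 × 65 = 3900.00, centroid at (30.00, 32.50).
semicircular end: A = ½π·32.5² = 1659.15, centroid at (73.79, 32.50).
ΣA = 5559.15 mm², ΣAX̄ = 239434.63 mm³, ΣAȲ = 180672.49 mm³.
X̄ = 239434.63/5559.15 = 43.07 mm; Ȳ = 180672.49/5559.15 = 32.50 mm.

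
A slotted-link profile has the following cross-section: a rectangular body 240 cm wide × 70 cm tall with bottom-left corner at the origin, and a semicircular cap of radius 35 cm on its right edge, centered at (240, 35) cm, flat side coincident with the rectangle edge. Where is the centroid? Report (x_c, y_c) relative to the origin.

Part | A | x̄ᵢ | ȳᵢ | A·x̄ᵢ | A·ȳᵢ
rectangular body | 16800.00 | 120.00 | 35.00 | 2016000.00 | 588000.00
semicircular end | 1924.23 | 254.85 | 35.00 | 490397.45 | 67347.89
Σ | 18724.23 |  |  | 2506397.45 | 655347.89
x_c = 2506397.45 / 18724.23 = 133.86 cm
y_c = 655347.89 / 18724.23 = 35.00 cm

x_c = 133.86 cm, y_c = 35.00 cm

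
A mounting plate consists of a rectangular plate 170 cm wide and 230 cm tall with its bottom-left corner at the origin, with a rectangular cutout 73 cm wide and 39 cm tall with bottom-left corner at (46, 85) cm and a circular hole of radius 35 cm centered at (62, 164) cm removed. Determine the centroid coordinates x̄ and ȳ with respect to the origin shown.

x̄ = 87.95 cm, ȳ = 110.10 cm

Part | A | x̄ᵢ | ȳᵢ | A·x̄ᵢ | A·ȳᵢ
plate | 39100.00 | 85.00 | 115.00 | 3323500.00 | 4496500.00
hole 1 | -2847.00 | 82.50 | 104.50 | -234877.50 | -297511.50
hole 2 | -3848.45 | 62.00 | 164.00 | -238603.96 | -631145.96
Σ | 32404.55 |  |  | 2850018.54 | 3567842.54
x̄ = 2850018.54 / 32404.55 = 87.95 cm
ȳ = 3567842.54 / 32404.55 = 110.10 cm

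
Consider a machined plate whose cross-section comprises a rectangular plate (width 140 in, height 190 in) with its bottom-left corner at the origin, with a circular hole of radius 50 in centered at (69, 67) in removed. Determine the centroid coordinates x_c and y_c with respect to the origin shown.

Part | A | x̄ᵢ | ȳᵢ | A·x̄ᵢ | A·ȳᵢ
plate | 26600.00 | 70.00 | 95.00 | 1862000.00 | 2527000.00
hole | -7853.98 | 69.00 | 67.00 | -541924.73 | -526216.77
Σ | 18746.02 |  |  | 1320075.27 | 2000783.23
x_c = 1320075.27 / 18746.02 = 70.42 in
y_c = 2000783.23 / 18746.02 = 106.73 in

x_c = 70.42 in, y_c = 106.73 in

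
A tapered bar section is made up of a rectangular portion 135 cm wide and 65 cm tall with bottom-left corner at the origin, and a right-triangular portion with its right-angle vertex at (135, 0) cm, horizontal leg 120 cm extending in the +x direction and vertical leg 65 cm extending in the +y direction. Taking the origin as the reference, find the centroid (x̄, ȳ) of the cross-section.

rectangular portion: A = 135 × 65 = 8775.00, centroid at (67.50, 32.50).
triangular portion: A = ½·120·65 = 3900.00, centroid at (175.00, 21.67).
ΣA = 12675.00 cm², ΣAx̄ = 1274812.50 cm³, ΣAȳ = 369687.50 cm³.
x̄ = 1274812.50/12675.00 = 100.58 cm; ȳ = 369687.50/12675.00 = 29.17 cm.

x̄ = 100.58 cm, ȳ = 29.17 cm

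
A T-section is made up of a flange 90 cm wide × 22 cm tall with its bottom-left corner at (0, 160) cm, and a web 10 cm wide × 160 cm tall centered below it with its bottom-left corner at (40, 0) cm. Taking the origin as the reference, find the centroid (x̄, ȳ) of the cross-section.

x̄ = 45.00 cm, ȳ = 130.33 cm

web: A = 10 × 160 = 1600.00, centroid at (45.00, 80.00).
flange: A = 90 × 22 = 1980.00, centroid at (45.00, 171.00).
ΣA = 3580.00 cm²
ΣAx̄ = (1600.00)(45.00) + (1980.00)(45.00) = 161100.00 cm³
ΣAȳ = (1600.00)(80.00) + (1980.00)(171.00) = 466580.00 cm³
x̄ = 161100.00 / 3580.00 = 45.00 cm
ȳ = 466580.00 / 3580.00 = 130.33 cm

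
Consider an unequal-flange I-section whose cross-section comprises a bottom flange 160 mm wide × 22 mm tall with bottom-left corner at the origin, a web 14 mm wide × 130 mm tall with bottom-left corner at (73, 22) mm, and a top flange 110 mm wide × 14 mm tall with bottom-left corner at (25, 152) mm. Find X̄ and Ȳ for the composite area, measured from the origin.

X̄ = 80.00 mm, Ȳ = 64.23 mm

Part | A | x̄ᵢ | ȳᵢ | A·x̄ᵢ | A·ȳᵢ
bottom flange | 3520.00 | 80.00 | 11.00 | 281600.00 | 38720.00
web | 1820.00 | 80.00 | 87.00 | 145600.00 | 158340.00
top flange | 1540.00 | 80.00 | 159.00 | 123200.00 | 244860.00
Σ | 6880.00 |  |  | 550400.00 | 441920.00
X̄ = 550400.00 / 6880.00 = 80.00 mm
Ȳ = 441920.00 / 6880.00 = 64.23 mm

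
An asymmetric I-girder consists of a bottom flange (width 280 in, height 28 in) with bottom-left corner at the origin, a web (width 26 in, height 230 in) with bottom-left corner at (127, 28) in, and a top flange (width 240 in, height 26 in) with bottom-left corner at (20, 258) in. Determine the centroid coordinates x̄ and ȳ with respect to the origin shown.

x̄ = 140.00 in, ȳ = 132.40 in

Part | A | x̄ᵢ | ȳᵢ | A·x̄ᵢ | A·ȳᵢ
bottom flange | 7840.00 | 140.00 | 14.00 | 1097600.00 | 109760.00
web | 5980.00 | 140.00 | 143.00 | 837200.00 | 855140.00
top flange | 6240.00 | 140.00 | 271.00 | 873600.00 | 1691040.00
Σ | 20060.00 |  |  | 2808400.00 | 2655940.00
x̄ = 2808400.00 / 20060.00 = 140.00 in
ȳ = 2655940.00 / 20060.00 = 132.40 in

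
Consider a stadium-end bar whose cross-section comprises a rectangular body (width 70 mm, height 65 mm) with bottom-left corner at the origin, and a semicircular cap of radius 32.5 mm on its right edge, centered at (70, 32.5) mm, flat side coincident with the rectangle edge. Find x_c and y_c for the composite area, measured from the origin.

rectangular body: A = 70 × 65 = 4550.00, centroid at (35.00, 32.50).
semicircular end: A = ½π·32.5² = 1659.15, centroid at (83.79, 32.50).
ΣA = 6209.15 mm²
ΣAx_c = (4550.00)(35.00) + (1659.15)(83.79) = 298276.17 mm³
ΣAy_c = (4550.00)(32.50) + (1659.15)(32.50) = 201797.49 mm³
x_c = 298276.17 / 6209.15 = 48.04 mm
y_c = 201797.49 / 6209.15 = 32.50 mm

x_c = 48.04 mm, y_c = 32.50 mm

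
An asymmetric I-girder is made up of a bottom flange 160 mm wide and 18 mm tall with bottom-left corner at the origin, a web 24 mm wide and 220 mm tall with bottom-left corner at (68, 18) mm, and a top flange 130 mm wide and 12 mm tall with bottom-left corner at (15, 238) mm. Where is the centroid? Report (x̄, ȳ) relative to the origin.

x̄ = 80.00 mm, ȳ = 111.36 mm

bottom flange: A = 160 × 18 = 2880.00, centroid at (80.00, 9.00).
web: A = 24 × 220 = 5280.00, centroid at (80.00, 128.00).
top flange: A = 130 × 12 = 1560.00, centroid at (80.00, 244.00).
ΣA = 9720.00 mm²
ΣAx̄ = (2880.00)(80.00) + (5280.00)(80.00) + (1560.00)(80.00) = 777600.00 mm³
ΣAȳ = (2880.00)(9.00) + (5280.00)(128.00) + (1560.00)(244.00) = 1082400.00 mm³
x̄ = 777600.00 / 9720.00 = 80.00 mm
ȳ = 1082400.00 / 9720.00 = 111.36 mm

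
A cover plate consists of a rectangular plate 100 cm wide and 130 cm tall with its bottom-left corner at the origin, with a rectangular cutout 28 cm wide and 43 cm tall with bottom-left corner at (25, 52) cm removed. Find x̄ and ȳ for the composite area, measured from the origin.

plate: A = 100 × 130 = 13000.00, centroid at (50.00, 65.00).
hole: A = −(28 × 43) = -1204.00, centroid at (39.00, 73.50).
ΣA = 11796.00 cm²
ΣAx̄ = (13000.00)(50.00) + (-1204.00)(39.00) = 603044.00 cm³
ΣAȳ = (13000.00)(65.00) + (-1204.00)(73.50) = 756506.00 cm³
x̄ = 603044.00 / 11796.00 = 51.12 cm
ȳ = 756506.00 / 11796.00 = 64.13 cm

x̄ = 51.12 cm, ȳ = 64.13 cm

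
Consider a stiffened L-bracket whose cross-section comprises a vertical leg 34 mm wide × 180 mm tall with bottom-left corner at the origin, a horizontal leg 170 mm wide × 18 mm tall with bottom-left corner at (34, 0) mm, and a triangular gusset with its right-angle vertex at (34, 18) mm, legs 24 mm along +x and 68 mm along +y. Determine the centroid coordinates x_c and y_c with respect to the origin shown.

x_c = 50.27 mm, y_c = 61.18 mm

vertical leg: A = 34 × 180 = 6120.00, centroid at (17.00, 90.00).
horizontal leg: A = 170 × 18 = 3060.00, centroid at (119.00, 9.00).
gusset: A = ½·24·68 = 816.00, centroid at (42.00, 40.67).
ΣA = 9996.00 mm²
ΣAx_c = (6120.00)(17.00) + (3060.00)(119.00) + (816.00)(42.00) = 502452.00 mm³
ΣAy_c = (6120.00)(90.00) + (3060.00)(9.00) + (816.00)(40.67) = 611524.00 mm³
x_c = 502452.00 / 9996.00 = 50.27 mm
y_c = 611524.00 / 9996.00 = 61.18 mm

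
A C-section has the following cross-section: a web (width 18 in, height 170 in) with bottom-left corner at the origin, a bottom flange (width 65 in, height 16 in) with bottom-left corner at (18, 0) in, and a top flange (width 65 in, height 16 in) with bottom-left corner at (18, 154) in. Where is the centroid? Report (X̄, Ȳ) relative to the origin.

web: A = 18 × 170 = 3060.00, centroid at (9.00, 85.00).
bottom flange: A = 65 × 16 = 1040.00, centroid at (50.50, 8.00).
top flange: A = 65 × 16 = 1040.00, centroid at (50.50, 162.00).
ΣA = 5140.00 in², ΣAX̄ = 132580.00 in³, ΣAȲ = 436900.00 in³.
X̄ = 132580.00/5140.00 = 25.79 in; Ȳ = 436900.00/5140.00 = 85.00 in.

X̄ = 25.79 in, Ȳ = 85.00 in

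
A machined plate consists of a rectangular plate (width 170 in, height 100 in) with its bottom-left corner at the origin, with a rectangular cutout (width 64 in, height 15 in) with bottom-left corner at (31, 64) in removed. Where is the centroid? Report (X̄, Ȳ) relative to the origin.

plate: A = 170 × 100 = 17000.00, centroid at (85.00, 50.00).
hole: A = −(64 × 15) = -960.00, centroid at (63.00, 71.50).
ΣA = 16040.00 in², ΣAX̄ = 1384520.00 in³, ΣAȲ = 781360.00 in³.
X̄ = 1384520.00/16040.00 = 86.32 in; Ȳ = 781360.00/16040.00 = 48.71 in.

X̄ = 86.32 in, Ȳ = 48.71 in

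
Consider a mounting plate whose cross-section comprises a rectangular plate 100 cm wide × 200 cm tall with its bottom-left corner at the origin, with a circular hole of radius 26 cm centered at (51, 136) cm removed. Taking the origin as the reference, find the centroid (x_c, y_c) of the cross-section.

x_c = 49.88 cm, y_c = 95.72 cm

plate: A = 100 × 200 = 20000.00, centroid at (50.00, 100.00).
hole: A = −π·26² = -2123.72, centroid at (51.00, 136.00).
ΣA = 17876.28 cm²
ΣAx_c = (20000.00)(50.00) + (-2123.72)(51.00) = 891690.45 cm³
ΣAy_c = (20000.00)(100.00) + (-2123.72)(136.00) = 1711174.54 cm³
x_c = 891690.45 / 17876.28 = 49.88 cm
y_c = 1711174.54 / 17876.28 = 95.72 cm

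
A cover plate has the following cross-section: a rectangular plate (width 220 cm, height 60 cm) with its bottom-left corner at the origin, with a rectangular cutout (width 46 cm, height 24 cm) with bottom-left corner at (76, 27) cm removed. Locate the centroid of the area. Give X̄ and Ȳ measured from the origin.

Part | A | x̄ᵢ | ȳᵢ | A·x̄ᵢ | A·ȳᵢ
plate | 13200.00 | 110.00 | 30.00 | 1452000.00 | 396000.00
hole | -1104.00 | 99.00 | 39.00 | -109296.00 | -43056.00
Σ | 12096.00 |  |  | 1342704.00 | 352944.00
X̄ = 1342704.00 / 12096.00 = 111.00 cm
Ȳ = 352944.00 / 12096.00 = 29.18 cm

X̄ = 111.00 cm, Ȳ = 29.18 cm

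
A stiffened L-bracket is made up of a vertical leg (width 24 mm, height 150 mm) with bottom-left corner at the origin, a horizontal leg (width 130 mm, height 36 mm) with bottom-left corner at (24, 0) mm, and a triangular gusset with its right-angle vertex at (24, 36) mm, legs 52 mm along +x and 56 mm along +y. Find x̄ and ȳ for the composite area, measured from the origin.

x̄ = 53.40 mm, ȳ = 44.56 mm

vertical leg: A = 24 × 150 = 3600.00, centroid at (12.00, 75.00).
horizontal leg: A = 130 × 36 = 4680.00, centroid at (89.00, 18.00).
gusset: A = ½·52·56 = 1456.00, centroid at (41.33, 54.67).
ΣA = 9736.00 mm², ΣAx̄ = 519901.33 mm³, ΣAȳ = 433834.67 mm³.
x̄ = 519901.33/9736.00 = 53.40 mm; ȳ = 433834.67/9736.00 = 44.56 mm.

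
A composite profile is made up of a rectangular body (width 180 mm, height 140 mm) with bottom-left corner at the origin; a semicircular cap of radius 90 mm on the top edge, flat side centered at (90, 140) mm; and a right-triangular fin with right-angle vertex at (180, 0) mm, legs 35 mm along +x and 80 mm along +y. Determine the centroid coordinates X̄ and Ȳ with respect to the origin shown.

X̄ = 93.62 mm, Ȳ = 103.47 mm

rectangular body: A = 180 × 140 = 25200.00, centroid at (90.00, 70.00).
semicircular top: A = ½π·90² = 12723.45, centroid at (90.00, 178.20).
triangular fin: A = ½·35·80 = 1400.00, centroid at (191.67, 26.67).
ΣA = 39323.45 mm², ΣAX̄ = 3681443.86 mm³, ΣAȲ = 4068616.37 mm³.
X̄ = 3681443.86/39323.45 = 93.62 mm; Ȳ = 4068616.37/39323.45 = 103.47 mm.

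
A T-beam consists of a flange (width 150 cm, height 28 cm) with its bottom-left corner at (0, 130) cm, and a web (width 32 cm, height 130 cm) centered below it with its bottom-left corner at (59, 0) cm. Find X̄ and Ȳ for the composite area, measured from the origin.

web: A = 32 × 130 = 4160.00, centroid at (75.00, 65.00).
flange: A = 150 × 28 = 4200.00, centroid at (75.00, 144.00).
ΣA = 8360.00 cm²
ΣAX̄ = (4160.00)(75.00) + (4200.00)(75.00) = 627000.00 cm³
ΣAȲ = (4160.00)(65.00) + (4200.00)(144.00) = 875200.00 cm³
X̄ = 627000.00 / 8360.00 = 75.00 cm
Ȳ = 875200.00 / 8360.00 = 104.69 cm

X̄ = 75.00 cm, Ȳ = 104.69 cm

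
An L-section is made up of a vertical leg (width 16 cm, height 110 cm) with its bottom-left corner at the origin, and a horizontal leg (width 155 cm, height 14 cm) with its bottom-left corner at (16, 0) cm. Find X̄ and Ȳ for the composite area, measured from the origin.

Part | A | x̄ᵢ | ȳᵢ | A·x̄ᵢ | A·ȳᵢ
vertical leg | 1760.00 | 8.00 | 55.00 | 14080.00 | 96800.00
horizontal leg | 2170.00 | 93.50 | 7.00 | 202895.00 | 15190.00
Σ | 3930.00 |  |  | 216975.00 | 111990.00
X̄ = 216975.00 / 3930.00 = 55.21 cm
Ȳ = 111990.00 / 3930.00 = 28.50 cm

X̄ = 55.21 cm, Ȳ = 28.50 cm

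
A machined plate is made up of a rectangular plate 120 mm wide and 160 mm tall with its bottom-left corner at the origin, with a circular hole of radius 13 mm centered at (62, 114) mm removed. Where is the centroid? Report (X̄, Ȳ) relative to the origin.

plate: A = 120 × 160 = 19200.00, centroid at (60.00, 80.00).
hole: A = −π·13² = -530.93, centroid at (62.00, 114.00).
ΣA = 18669.07 mm²
ΣAX̄ = (19200.00)(60.00) + (-530.93)(62.00) = 1119082.39 mm³
ΣAȲ = (19200.00)(80.00) + (-530.93)(114.00) = 1475474.08 mm³
X̄ = 1119082.39 / 18669.07 = 59.94 mm
Ȳ = 1475474.08 / 18669.07 = 79.03 mm

X̄ = 59.94 mm, Ȳ = 79.03 mm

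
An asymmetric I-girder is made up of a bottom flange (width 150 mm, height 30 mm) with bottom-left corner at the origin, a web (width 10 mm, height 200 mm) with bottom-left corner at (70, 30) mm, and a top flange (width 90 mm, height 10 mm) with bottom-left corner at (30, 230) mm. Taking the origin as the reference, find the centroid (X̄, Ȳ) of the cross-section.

X̄ = 75.00 mm, Ȳ = 72.84 mm

Part | A | x̄ᵢ | ȳᵢ | A·x̄ᵢ | A·ȳᵢ
bottom flange | 4500.00 | 75.00 | 15.00 | 337500.00 | 67500.00
web | 2000.00 | 75.00 | 130.00 | 150000.00 | 260000.00
top flange | 900.00 | 75.00 | 235.00 | 67500.00 | 211500.00
Σ | 7400.00 |  |  | 555000.00 | 539000.00
X̄ = 555000.00 / 7400.00 = 75.00 mm
Ȳ = 539000.00 / 7400.00 = 72.84 mm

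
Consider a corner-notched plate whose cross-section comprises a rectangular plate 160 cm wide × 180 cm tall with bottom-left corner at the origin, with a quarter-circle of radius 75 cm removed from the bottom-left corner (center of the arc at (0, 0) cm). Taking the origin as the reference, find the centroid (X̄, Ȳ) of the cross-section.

X̄ = 88.73 cm, Ȳ = 100.54 cm

plate: A = 160 × 180 = 28800.00, centroid at (80.00, 90.00).
removed quarter-circle: A = −¼π·75² = -4417.86, centroid at (31.83, 31.83).
ΣA = 24382.14 cm², ΣAX̄ = 2163375.00 cm³, ΣAȲ = 2451375.00 cm³.
X̄ = 2163375.00/24382.14 = 88.73 cm; Ȳ = 2451375.00/24382.14 = 100.54 cm.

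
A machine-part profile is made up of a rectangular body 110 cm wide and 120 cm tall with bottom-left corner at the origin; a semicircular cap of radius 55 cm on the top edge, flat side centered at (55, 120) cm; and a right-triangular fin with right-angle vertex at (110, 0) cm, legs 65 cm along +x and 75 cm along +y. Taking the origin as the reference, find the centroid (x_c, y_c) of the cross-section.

rectangular body: A = 110 × 120 = 13200.00, centroid at (55.00, 60.00).
semicircular top: A = ½π·55² = 4751.66, centroid at (55.00, 143.34).
triangular fin: A = ½·65·75 = 2437.50, centroid at (131.67, 25.00).
ΣA = 20389.16 cm², ΣAx_c = 1308278.74 cm³, ΣAy_c = 1534053.23 cm³.
x_c = 1308278.74/20389.16 = 64.17 cm; y_c = 1534053.23/20389.16 = 75.24 cm.

x_c = 64.17 cm, y_c = 75.24 cm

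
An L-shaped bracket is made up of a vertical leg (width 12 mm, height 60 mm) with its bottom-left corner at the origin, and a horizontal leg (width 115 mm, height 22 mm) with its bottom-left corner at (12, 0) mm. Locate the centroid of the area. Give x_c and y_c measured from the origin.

vertical leg: A = 12 × 60 = 720.00, centroid at (6.00, 30.00).
horizontal leg: A = 115 × 22 = 2530.00, centroid at (69.50, 11.00).
ΣA = 3250.00 mm²
ΣAx_c = (720.00)(6.00) + (2530.00)(69.50) = 180155.00 mm³
ΣAy_c = (720.00)(30.00) + (2530.00)(11.00) = 49430.00 mm³
x_c = 180155.00 / 3250.00 = 55.43 mm
y_c = 49430.00 / 3250.00 = 15.21 mm

x_c = 55.43 mm, y_c = 15.21 mm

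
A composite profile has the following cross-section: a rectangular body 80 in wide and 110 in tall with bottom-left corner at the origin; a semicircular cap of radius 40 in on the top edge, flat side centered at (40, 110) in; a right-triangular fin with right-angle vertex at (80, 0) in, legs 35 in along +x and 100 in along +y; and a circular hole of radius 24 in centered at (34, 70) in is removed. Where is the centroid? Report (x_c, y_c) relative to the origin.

rectangular body: A = 80 × 110 = 8800.00, centroid at (40.00, 55.00).
semicircular top: A = ½π·40² = 2513.27, centroid at (40.00, 126.98).
triangular fin: A = ½·35·100 = 1750.00, centroid at (91.67, 33.33).
hole: A = −π·24² = -1809.56, centroid at (34.00, 70.00).
ΣA = 11253.72 in², ΣAx_c = 551422.68 in³, ΣAy_c = 734791.14 in³.
x_c = 551422.68/11253.72 = 49.00 in; y_c = 734791.14/11253.72 = 65.29 in.

x_c = 49.00 in, y_c = 65.29 in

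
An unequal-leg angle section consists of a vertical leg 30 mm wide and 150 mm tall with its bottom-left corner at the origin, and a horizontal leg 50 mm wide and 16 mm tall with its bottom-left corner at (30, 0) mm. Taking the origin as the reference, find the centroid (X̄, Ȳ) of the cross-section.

X̄ = 21.04 mm, Ȳ = 64.89 mm

Part | A | x̄ᵢ | ȳᵢ | A·x̄ᵢ | A·ȳᵢ
vertical leg | 4500.00 | 15.00 | 75.00 | 67500.00 | 337500.00
horizontal leg | 800.00 | 55.00 | 8.00 | 44000.00 | 6400.00
Σ | 5300.00 |  |  | 111500.00 | 343900.00
X̄ = 111500.00 / 5300.00 = 21.04 mm
Ȳ = 343900.00 / 5300.00 = 64.89 mm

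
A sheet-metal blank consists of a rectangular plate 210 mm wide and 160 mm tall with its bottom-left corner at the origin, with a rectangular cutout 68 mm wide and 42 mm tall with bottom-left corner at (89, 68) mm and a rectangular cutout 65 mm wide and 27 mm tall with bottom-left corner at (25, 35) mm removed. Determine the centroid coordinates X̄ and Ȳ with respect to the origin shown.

Part | A | x̄ᵢ | ȳᵢ | A·x̄ᵢ | A·ȳᵢ
plate | 33600.00 | 105.00 | 80.00 | 3528000.00 | 2688000.00
hole 1 | -2856.00 | 123.00 | 89.00 | -351288.00 | -254184.00
hole 2 | -1755.00 | 57.50 | 48.50 | -100912.50 | -85117.50
Σ | 28989.00 |  |  | 3075799.50 | 2348698.50
X̄ = 3075799.50 / 28989.00 = 106.10 mm
Ȳ = 2348698.50 / 28989.00 = 81.02 mm

X̄ = 106.10 mm, Ȳ = 81.02 mm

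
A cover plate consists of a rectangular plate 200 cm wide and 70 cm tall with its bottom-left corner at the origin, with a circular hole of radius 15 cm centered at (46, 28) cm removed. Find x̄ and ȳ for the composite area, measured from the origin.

plate: A = 200 × 70 = 14000.00, centroid at (100.00, 35.00).
hole: A = −π·15² = -706.86, centroid at (46.00, 28.00).
ΣA = 13293.14 cm², ΣAx̄ = 1367484.52 cm³, ΣAȳ = 470207.97 cm³.
x̄ = 1367484.52/13293.14 = 102.87 cm; ȳ = 470207.97/13293.14 = 35.37 cm.

x̄ = 102.87 cm, ȳ = 35.37 cm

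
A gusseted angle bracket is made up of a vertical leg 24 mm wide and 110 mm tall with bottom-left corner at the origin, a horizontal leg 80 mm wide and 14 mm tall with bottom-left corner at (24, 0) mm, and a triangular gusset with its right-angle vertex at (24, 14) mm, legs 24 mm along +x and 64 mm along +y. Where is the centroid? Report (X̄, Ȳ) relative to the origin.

X̄ = 28.25 mm, Ȳ = 39.79 mm

Part | A | x̄ᵢ | ȳᵢ | A·x̄ᵢ | A·ȳᵢ
vertical leg | 2640.00 | 12.00 | 55.00 | 31680.00 | 145200.00
horizontal leg | 1120.00 | 64.00 | 7.00 | 71680.00 | 7840.00
gusset | 768.00 | 32.00 | 35.33 | 24576.00 | 27136.00
Σ | 4528.00 |  |  | 127936.00 | 180176.00
X̄ = 127936.00 / 4528.00 = 28.25 mm
Ȳ = 180176.00 / 4528.00 = 39.79 mm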